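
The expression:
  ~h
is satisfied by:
  {h: False}


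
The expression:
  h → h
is always true.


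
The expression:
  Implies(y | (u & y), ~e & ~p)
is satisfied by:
  {e: False, y: False, p: False}
  {p: True, e: False, y: False}
  {e: True, p: False, y: False}
  {p: True, e: True, y: False}
  {y: True, p: False, e: False}


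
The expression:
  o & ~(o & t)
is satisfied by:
  {o: True, t: False}


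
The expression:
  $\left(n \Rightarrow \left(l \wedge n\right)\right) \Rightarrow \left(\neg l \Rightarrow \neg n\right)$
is always true.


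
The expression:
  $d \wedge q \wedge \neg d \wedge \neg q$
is never true.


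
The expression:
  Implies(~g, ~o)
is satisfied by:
  {g: True, o: False}
  {o: False, g: False}
  {o: True, g: True}


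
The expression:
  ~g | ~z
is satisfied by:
  {g: False, z: False}
  {z: True, g: False}
  {g: True, z: False}


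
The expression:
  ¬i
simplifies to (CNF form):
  ¬i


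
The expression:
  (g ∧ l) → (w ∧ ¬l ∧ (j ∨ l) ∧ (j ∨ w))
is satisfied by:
  {l: False, g: False}
  {g: True, l: False}
  {l: True, g: False}


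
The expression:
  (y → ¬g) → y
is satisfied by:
  {y: True}


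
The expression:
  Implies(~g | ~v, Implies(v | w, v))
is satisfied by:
  {v: True, w: False}
  {w: False, v: False}
  {w: True, v: True}


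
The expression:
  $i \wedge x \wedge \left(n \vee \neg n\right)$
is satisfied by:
  {i: True, x: True}


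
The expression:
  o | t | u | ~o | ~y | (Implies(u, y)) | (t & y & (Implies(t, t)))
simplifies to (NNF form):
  True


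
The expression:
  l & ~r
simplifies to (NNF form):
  l & ~r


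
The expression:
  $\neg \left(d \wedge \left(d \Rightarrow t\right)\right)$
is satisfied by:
  {t: False, d: False}
  {d: True, t: False}
  {t: True, d: False}


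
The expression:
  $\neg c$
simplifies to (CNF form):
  $\neg c$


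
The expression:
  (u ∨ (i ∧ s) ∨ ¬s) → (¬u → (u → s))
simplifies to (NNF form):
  True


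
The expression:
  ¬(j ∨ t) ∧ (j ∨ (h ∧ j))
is never true.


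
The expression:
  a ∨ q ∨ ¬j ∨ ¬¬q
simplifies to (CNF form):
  a ∨ q ∨ ¬j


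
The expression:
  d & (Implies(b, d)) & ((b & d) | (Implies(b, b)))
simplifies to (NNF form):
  d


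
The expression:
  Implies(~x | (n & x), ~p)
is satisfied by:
  {x: True, p: False, n: False}
  {x: False, p: False, n: False}
  {n: True, x: True, p: False}
  {n: True, x: False, p: False}
  {p: True, x: True, n: False}


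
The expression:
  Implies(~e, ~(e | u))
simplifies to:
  e | ~u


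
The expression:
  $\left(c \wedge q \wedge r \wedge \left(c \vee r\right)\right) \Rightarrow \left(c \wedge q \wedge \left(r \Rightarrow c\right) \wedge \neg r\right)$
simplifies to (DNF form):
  $\neg c \vee \neg q \vee \neg r$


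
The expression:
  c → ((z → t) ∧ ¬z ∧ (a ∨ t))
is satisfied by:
  {t: True, a: True, c: False, z: False}
  {t: True, a: False, c: False, z: False}
  {a: True, z: False, t: False, c: False}
  {z: False, a: False, t: False, c: False}
  {z: True, t: True, a: True, c: False}
  {z: True, t: True, a: False, c: False}
  {z: True, a: True, t: False, c: False}
  {z: True, a: False, t: False, c: False}
  {c: True, t: True, a: True, z: False}
  {c: True, t: True, a: False, z: False}
  {c: True, a: True, t: False, z: False}


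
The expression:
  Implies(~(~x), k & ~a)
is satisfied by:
  {k: True, a: False, x: False}
  {a: False, x: False, k: False}
  {k: True, a: True, x: False}
  {a: True, k: False, x: False}
  {x: True, k: True, a: False}


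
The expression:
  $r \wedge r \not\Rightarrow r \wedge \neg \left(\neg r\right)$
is never true.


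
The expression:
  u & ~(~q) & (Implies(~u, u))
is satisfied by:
  {u: True, q: True}


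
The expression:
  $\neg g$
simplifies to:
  $\neg g$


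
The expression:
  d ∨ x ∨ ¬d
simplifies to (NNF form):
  True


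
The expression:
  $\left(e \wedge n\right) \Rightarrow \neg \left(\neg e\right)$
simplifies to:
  $\text{True}$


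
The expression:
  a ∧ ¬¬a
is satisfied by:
  {a: True}


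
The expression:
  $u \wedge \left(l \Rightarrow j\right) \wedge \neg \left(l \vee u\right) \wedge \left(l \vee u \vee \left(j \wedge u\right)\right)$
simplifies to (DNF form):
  $\text{False}$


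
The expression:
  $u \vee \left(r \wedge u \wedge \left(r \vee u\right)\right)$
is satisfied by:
  {u: True}


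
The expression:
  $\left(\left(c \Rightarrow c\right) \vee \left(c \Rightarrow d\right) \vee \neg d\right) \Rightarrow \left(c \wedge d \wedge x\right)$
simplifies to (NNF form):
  $c \wedge d \wedge x$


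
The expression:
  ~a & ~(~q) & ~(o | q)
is never true.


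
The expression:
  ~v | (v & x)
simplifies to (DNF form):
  x | ~v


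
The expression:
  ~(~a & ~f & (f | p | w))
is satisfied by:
  {a: True, f: True, p: False, w: False}
  {a: True, f: True, w: True, p: False}
  {a: True, f: True, p: True, w: False}
  {a: True, f: True, w: True, p: True}
  {a: True, p: False, w: False, f: False}
  {a: True, w: True, p: False, f: False}
  {a: True, p: True, w: False, f: False}
  {a: True, w: True, p: True, f: False}
  {f: True, p: False, w: False, a: False}
  {w: True, f: True, p: False, a: False}
  {f: True, p: True, w: False, a: False}
  {w: True, f: True, p: True, a: False}
  {f: False, p: False, w: False, a: False}


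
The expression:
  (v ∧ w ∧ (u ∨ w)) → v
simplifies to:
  True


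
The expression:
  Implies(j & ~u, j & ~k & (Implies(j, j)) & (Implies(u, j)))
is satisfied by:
  {u: True, k: False, j: False}
  {k: False, j: False, u: False}
  {j: True, u: True, k: False}
  {j: True, k: False, u: False}
  {u: True, k: True, j: False}
  {k: True, u: False, j: False}
  {j: True, k: True, u: True}


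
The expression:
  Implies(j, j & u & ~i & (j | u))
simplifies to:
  ~j | (u & ~i)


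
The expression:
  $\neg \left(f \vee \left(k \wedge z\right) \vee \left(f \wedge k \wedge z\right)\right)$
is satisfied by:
  {k: False, f: False, z: False}
  {z: True, k: False, f: False}
  {k: True, z: False, f: False}


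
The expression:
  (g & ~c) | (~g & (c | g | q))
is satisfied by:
  {q: True, c: False, g: False}
  {g: True, c: False, q: True}
  {g: True, c: False, q: False}
  {q: True, c: True, g: False}
  {c: True, g: False, q: False}


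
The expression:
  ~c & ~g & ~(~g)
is never true.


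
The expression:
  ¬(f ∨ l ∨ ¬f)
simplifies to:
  False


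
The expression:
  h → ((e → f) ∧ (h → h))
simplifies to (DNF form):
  f ∨ ¬e ∨ ¬h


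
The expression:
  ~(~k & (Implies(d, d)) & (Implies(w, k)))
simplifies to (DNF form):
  k | w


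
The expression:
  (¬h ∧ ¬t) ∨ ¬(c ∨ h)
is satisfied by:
  {h: False, c: False, t: False}
  {t: True, h: False, c: False}
  {c: True, h: False, t: False}


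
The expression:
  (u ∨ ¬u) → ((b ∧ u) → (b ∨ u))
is always true.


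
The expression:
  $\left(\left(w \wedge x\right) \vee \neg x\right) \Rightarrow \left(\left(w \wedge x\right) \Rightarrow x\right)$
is always true.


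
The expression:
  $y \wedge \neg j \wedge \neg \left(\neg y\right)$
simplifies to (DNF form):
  $y \wedge \neg j$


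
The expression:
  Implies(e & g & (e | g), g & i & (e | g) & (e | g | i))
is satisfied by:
  {i: True, g: False, e: False}
  {g: False, e: False, i: False}
  {i: True, e: True, g: False}
  {e: True, g: False, i: False}
  {i: True, g: True, e: False}
  {g: True, i: False, e: False}
  {i: True, e: True, g: True}


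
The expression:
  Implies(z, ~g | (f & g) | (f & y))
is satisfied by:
  {f: True, z: False, g: False}
  {f: False, z: False, g: False}
  {g: True, f: True, z: False}
  {g: True, f: False, z: False}
  {z: True, f: True, g: False}
  {z: True, f: False, g: False}
  {z: True, g: True, f: True}


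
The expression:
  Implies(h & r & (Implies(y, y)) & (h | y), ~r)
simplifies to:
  ~h | ~r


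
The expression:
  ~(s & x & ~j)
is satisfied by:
  {j: True, s: False, x: False}
  {s: False, x: False, j: False}
  {j: True, x: True, s: False}
  {x: True, s: False, j: False}
  {j: True, s: True, x: False}
  {s: True, j: False, x: False}
  {j: True, x: True, s: True}


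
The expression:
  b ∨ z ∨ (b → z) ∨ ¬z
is always true.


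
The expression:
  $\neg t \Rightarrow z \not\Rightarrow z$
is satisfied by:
  {t: True}


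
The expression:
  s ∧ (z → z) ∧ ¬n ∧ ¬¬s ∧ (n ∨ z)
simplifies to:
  s ∧ z ∧ ¬n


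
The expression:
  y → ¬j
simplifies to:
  ¬j ∨ ¬y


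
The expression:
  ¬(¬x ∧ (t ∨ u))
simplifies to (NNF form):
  x ∨ (¬t ∧ ¬u)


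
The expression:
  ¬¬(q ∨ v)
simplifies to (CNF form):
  q ∨ v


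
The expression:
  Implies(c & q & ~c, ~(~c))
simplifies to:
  True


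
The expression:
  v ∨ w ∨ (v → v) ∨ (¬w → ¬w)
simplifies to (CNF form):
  True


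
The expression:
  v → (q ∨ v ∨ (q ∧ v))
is always true.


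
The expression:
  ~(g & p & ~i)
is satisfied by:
  {i: True, p: False, g: False}
  {p: False, g: False, i: False}
  {i: True, g: True, p: False}
  {g: True, p: False, i: False}
  {i: True, p: True, g: False}
  {p: True, i: False, g: False}
  {i: True, g: True, p: True}


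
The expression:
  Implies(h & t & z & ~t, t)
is always true.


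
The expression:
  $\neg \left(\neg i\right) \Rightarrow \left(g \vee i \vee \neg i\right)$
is always true.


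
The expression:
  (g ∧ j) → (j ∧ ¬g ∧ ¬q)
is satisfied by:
  {g: False, j: False}
  {j: True, g: False}
  {g: True, j: False}


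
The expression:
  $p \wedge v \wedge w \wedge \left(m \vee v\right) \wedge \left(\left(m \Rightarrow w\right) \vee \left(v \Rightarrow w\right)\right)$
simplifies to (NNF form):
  $p \wedge v \wedge w$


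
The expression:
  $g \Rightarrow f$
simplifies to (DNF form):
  $f \vee \neg g$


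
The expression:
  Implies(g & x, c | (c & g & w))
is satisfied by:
  {c: True, g: False, x: False}
  {g: False, x: False, c: False}
  {x: True, c: True, g: False}
  {x: True, g: False, c: False}
  {c: True, g: True, x: False}
  {g: True, c: False, x: False}
  {x: True, g: True, c: True}


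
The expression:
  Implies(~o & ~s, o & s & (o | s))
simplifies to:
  o | s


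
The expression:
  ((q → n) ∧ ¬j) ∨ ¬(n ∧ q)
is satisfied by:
  {q: False, n: False, j: False}
  {j: True, q: False, n: False}
  {n: True, q: False, j: False}
  {j: True, n: True, q: False}
  {q: True, j: False, n: False}
  {j: True, q: True, n: False}
  {n: True, q: True, j: False}


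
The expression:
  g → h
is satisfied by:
  {h: True, g: False}
  {g: False, h: False}
  {g: True, h: True}


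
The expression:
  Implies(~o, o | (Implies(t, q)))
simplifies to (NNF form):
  o | q | ~t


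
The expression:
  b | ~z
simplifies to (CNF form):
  b | ~z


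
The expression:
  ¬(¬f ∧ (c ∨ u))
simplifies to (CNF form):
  (f ∨ ¬c) ∧ (f ∨ ¬u)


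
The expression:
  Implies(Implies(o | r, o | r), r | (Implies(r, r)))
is always true.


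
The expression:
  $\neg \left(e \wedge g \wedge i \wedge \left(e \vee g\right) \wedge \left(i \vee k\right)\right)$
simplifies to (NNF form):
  $\neg e \vee \neg g \vee \neg i$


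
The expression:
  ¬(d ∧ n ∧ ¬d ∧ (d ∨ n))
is always true.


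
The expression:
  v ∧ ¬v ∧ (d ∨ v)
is never true.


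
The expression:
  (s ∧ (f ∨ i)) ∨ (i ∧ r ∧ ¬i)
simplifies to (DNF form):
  (f ∧ s) ∨ (i ∧ s)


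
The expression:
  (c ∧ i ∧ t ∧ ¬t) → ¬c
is always true.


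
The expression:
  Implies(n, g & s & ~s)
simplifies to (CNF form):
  ~n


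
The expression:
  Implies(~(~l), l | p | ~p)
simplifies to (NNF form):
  True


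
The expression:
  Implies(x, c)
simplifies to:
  c | ~x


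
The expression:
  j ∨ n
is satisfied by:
  {n: True, j: True}
  {n: True, j: False}
  {j: True, n: False}


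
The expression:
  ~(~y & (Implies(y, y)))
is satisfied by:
  {y: True}


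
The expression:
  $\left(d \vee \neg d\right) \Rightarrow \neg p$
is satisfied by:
  {p: False}


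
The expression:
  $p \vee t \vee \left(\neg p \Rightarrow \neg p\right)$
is always true.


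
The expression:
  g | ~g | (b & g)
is always true.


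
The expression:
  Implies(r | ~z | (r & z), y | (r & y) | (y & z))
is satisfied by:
  {y: True, z: True, r: False}
  {y: True, r: False, z: False}
  {y: True, z: True, r: True}
  {y: True, r: True, z: False}
  {z: True, r: False, y: False}


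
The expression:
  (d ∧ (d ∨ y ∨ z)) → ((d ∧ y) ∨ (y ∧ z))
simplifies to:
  y ∨ ¬d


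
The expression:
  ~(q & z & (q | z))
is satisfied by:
  {q: False, z: False}
  {z: True, q: False}
  {q: True, z: False}


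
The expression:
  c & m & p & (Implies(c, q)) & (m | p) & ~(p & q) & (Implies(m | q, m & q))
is never true.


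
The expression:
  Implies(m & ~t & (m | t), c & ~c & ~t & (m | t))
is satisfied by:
  {t: True, m: False}
  {m: False, t: False}
  {m: True, t: True}


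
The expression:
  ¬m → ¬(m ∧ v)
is always true.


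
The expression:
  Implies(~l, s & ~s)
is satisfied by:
  {l: True}


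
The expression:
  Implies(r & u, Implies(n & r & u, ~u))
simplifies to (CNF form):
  ~n | ~r | ~u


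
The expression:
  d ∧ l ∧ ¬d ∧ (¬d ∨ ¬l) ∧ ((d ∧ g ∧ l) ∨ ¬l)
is never true.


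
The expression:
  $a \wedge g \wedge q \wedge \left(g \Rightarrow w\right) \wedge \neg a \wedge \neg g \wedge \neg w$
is never true.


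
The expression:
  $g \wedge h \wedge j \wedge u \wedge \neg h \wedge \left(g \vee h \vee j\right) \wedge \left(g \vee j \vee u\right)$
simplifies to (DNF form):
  $\text{False}$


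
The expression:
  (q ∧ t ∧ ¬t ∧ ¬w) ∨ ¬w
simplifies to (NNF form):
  ¬w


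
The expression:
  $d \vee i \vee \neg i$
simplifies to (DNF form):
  $\text{True}$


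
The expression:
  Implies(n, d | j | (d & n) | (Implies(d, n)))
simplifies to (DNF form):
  True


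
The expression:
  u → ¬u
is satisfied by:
  {u: False}


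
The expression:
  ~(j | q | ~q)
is never true.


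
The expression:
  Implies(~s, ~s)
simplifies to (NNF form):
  True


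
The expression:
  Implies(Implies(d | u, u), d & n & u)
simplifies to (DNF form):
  (d & n) | (d & ~u)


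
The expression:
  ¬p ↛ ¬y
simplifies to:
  y ∧ ¬p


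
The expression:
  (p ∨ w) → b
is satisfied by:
  {b: True, w: False, p: False}
  {b: True, p: True, w: False}
  {b: True, w: True, p: False}
  {b: True, p: True, w: True}
  {p: False, w: False, b: False}


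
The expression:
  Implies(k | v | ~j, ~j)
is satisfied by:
  {k: False, j: False, v: False}
  {v: True, k: False, j: False}
  {k: True, v: False, j: False}
  {v: True, k: True, j: False}
  {j: True, v: False, k: False}


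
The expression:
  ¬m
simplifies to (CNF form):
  ¬m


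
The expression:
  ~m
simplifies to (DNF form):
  ~m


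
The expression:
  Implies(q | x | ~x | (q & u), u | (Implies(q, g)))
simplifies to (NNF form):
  g | u | ~q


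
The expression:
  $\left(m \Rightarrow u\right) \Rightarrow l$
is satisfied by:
  {m: True, l: True, u: False}
  {l: True, u: False, m: False}
  {m: True, l: True, u: True}
  {l: True, u: True, m: False}
  {m: True, u: False, l: False}


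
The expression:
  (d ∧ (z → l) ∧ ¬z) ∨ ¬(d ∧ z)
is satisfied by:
  {z: False, d: False}
  {d: True, z: False}
  {z: True, d: False}


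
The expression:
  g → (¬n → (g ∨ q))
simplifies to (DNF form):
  True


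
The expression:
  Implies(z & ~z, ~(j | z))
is always true.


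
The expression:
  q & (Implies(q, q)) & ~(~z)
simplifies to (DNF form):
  q & z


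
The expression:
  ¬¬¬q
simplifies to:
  ¬q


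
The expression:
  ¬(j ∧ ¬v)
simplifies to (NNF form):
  v ∨ ¬j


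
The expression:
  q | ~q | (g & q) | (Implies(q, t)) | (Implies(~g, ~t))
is always true.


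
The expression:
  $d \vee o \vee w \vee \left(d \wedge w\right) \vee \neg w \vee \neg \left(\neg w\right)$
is always true.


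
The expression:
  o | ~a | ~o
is always true.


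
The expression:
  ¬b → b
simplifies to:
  b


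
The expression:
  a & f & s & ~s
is never true.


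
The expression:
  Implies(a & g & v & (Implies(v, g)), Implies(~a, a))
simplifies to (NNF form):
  True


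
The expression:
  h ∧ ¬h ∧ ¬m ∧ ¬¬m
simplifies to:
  False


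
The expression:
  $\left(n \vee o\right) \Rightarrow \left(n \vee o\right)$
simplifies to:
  $\text{True}$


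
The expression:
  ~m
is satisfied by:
  {m: False}


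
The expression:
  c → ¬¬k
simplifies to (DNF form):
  k ∨ ¬c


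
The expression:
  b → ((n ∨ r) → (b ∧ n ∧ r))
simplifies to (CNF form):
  (n ∨ ¬b ∨ ¬n) ∧ (n ∨ ¬b ∨ ¬r) ∧ (r ∨ ¬b ∨ ¬n) ∧ (r ∨ ¬b ∨ ¬r)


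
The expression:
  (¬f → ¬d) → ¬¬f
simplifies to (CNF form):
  d ∨ f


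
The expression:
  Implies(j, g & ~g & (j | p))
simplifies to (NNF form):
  ~j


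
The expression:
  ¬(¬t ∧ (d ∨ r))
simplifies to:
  t ∨ (¬d ∧ ¬r)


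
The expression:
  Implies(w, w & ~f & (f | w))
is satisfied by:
  {w: False, f: False}
  {f: True, w: False}
  {w: True, f: False}


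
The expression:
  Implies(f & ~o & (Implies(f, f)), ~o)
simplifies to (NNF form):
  True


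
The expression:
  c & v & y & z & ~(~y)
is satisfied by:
  {c: True, z: True, y: True, v: True}


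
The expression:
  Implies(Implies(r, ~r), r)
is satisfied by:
  {r: True}


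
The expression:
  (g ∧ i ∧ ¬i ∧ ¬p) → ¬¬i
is always true.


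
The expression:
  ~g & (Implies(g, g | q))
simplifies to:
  ~g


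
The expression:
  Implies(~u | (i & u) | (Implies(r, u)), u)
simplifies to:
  u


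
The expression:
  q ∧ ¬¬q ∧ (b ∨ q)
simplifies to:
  q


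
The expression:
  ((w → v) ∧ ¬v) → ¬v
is always true.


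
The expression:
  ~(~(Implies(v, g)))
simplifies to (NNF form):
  g | ~v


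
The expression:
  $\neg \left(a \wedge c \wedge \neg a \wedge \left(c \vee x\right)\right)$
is always true.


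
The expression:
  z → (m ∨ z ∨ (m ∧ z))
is always true.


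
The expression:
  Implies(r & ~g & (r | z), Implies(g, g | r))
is always true.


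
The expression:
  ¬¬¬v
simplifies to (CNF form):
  ¬v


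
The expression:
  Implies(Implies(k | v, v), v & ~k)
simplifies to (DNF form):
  (k & ~v) | (v & ~k)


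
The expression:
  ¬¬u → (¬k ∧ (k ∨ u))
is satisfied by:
  {u: False, k: False}
  {k: True, u: False}
  {u: True, k: False}


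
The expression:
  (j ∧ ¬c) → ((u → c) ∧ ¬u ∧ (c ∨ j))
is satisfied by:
  {c: True, u: False, j: False}
  {u: False, j: False, c: False}
  {j: True, c: True, u: False}
  {j: True, u: False, c: False}
  {c: True, u: True, j: False}
  {u: True, c: False, j: False}
  {j: True, u: True, c: True}


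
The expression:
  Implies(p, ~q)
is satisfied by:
  {p: False, q: False}
  {q: True, p: False}
  {p: True, q: False}


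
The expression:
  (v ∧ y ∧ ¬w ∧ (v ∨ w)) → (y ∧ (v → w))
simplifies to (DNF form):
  w ∨ ¬v ∨ ¬y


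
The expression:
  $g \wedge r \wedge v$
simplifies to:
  $g \wedge r \wedge v$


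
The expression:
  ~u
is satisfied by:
  {u: False}


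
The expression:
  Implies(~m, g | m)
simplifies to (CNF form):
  g | m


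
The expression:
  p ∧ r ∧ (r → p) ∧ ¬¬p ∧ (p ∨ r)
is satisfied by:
  {r: True, p: True}


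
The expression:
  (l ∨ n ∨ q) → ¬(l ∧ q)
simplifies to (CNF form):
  ¬l ∨ ¬q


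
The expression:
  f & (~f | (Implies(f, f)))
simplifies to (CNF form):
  f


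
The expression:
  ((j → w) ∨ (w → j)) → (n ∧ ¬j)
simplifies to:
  n ∧ ¬j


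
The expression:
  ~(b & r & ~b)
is always true.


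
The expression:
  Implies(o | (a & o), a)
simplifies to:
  a | ~o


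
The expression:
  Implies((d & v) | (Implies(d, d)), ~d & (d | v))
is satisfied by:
  {v: True, d: False}


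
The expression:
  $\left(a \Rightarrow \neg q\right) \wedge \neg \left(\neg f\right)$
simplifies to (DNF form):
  $\left(f \wedge \neg a\right) \vee \left(f \wedge \neg q\right)$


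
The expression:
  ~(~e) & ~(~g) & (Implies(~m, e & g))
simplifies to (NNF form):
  e & g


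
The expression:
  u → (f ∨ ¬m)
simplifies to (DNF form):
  f ∨ ¬m ∨ ¬u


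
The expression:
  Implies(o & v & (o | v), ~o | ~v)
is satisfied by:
  {v: False, o: False}
  {o: True, v: False}
  {v: True, o: False}


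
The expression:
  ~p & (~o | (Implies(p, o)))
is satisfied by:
  {p: False}


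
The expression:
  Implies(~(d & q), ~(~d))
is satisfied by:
  {d: True}


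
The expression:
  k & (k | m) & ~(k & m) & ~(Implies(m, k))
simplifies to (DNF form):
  False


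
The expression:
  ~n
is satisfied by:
  {n: False}


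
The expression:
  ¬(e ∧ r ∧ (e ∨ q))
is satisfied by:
  {e: False, r: False}
  {r: True, e: False}
  {e: True, r: False}


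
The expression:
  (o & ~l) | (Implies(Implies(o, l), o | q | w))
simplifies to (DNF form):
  o | q | w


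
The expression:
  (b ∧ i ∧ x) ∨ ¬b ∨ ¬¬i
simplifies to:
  i ∨ ¬b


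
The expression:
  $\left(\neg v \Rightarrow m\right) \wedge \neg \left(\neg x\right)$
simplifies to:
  $x \wedge \left(m \vee v\right)$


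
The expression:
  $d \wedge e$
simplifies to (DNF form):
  $d \wedge e$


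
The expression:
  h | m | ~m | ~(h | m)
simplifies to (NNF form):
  True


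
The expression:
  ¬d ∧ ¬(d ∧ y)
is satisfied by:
  {d: False}


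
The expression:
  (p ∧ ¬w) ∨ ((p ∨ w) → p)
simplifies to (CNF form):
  p ∨ ¬w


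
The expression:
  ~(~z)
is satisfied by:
  {z: True}


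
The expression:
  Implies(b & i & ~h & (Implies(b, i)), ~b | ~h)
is always true.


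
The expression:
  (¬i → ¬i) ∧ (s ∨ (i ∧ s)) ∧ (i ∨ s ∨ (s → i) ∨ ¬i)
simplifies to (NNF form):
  s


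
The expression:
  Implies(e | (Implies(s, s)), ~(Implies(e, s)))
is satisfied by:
  {e: True, s: False}


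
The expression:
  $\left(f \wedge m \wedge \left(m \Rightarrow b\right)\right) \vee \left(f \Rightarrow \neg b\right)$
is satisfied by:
  {m: True, b: False, f: False}
  {m: False, b: False, f: False}
  {f: True, m: True, b: False}
  {f: True, m: False, b: False}
  {b: True, m: True, f: False}
  {b: True, m: False, f: False}
  {b: True, f: True, m: True}


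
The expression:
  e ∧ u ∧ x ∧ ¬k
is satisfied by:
  {e: True, x: True, u: True, k: False}


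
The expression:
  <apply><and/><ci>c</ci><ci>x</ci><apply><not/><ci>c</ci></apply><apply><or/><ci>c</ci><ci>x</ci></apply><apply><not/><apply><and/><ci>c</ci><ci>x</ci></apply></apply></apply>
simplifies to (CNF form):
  <false/>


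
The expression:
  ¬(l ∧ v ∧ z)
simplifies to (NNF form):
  ¬l ∨ ¬v ∨ ¬z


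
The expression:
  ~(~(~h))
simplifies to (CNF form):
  ~h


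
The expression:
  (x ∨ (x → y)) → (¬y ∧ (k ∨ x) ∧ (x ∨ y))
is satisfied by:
  {x: True, y: False}


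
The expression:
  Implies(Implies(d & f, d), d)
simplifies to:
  d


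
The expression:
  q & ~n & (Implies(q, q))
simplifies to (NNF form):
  q & ~n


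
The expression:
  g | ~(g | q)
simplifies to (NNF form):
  g | ~q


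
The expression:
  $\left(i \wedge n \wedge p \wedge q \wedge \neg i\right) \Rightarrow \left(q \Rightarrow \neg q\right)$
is always true.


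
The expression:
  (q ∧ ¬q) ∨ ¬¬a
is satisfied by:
  {a: True}


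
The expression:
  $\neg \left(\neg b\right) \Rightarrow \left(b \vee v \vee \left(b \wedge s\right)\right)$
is always true.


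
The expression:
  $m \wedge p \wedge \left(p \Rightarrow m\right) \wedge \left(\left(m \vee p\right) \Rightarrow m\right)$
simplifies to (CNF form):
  $m \wedge p$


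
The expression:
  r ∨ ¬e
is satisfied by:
  {r: True, e: False}
  {e: False, r: False}
  {e: True, r: True}


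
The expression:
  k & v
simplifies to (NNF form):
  k & v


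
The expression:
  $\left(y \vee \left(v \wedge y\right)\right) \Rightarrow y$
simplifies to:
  $\text{True}$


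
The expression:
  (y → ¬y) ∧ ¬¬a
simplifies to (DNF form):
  a ∧ ¬y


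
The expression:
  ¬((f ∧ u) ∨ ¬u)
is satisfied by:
  {u: True, f: False}


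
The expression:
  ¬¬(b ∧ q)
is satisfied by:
  {b: True, q: True}


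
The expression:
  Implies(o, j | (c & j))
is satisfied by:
  {j: True, o: False}
  {o: False, j: False}
  {o: True, j: True}


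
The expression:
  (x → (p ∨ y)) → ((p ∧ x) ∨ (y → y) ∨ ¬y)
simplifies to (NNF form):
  True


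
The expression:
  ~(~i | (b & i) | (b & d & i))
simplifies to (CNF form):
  i & ~b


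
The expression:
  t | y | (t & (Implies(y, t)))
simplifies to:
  t | y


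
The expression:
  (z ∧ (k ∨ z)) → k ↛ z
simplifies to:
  ¬z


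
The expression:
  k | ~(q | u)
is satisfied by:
  {k: True, q: False, u: False}
  {k: True, u: True, q: False}
  {k: True, q: True, u: False}
  {k: True, u: True, q: True}
  {u: False, q: False, k: False}


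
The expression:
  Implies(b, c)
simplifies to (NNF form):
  c | ~b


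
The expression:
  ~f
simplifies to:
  ~f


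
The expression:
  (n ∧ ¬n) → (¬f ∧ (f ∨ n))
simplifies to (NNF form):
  True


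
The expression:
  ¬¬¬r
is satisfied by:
  {r: False}


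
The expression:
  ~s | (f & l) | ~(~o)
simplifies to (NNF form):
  o | ~s | (f & l)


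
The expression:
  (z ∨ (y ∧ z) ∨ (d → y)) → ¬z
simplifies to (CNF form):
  ¬z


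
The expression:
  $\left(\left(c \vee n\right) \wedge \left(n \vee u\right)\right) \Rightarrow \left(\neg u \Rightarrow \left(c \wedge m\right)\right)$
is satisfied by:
  {c: True, u: True, m: True, n: False}
  {c: True, u: True, m: False, n: False}
  {u: True, m: True, c: False, n: False}
  {u: True, c: False, m: False, n: False}
  {c: True, m: True, u: False, n: False}
  {c: True, m: False, u: False, n: False}
  {m: True, c: False, u: False, n: False}
  {m: False, c: False, u: False, n: False}
  {n: True, c: True, u: True, m: True}
  {n: True, c: True, u: True, m: False}
  {n: True, u: True, m: True, c: False}
  {n: True, u: True, m: False, c: False}
  {n: True, c: True, m: True, u: False}


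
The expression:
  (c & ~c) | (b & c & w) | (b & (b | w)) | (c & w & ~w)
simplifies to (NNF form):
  b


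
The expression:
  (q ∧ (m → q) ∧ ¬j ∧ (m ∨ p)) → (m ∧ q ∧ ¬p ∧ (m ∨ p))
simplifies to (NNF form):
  j ∨ ¬p ∨ ¬q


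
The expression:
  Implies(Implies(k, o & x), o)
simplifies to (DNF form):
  k | o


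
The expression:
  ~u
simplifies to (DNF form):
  ~u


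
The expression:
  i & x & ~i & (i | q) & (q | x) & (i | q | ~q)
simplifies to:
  False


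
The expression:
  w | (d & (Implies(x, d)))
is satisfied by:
  {d: True, w: True}
  {d: True, w: False}
  {w: True, d: False}


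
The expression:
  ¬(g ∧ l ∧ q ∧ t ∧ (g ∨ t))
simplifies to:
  ¬g ∨ ¬l ∨ ¬q ∨ ¬t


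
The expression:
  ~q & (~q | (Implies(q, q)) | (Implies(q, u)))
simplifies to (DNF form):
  ~q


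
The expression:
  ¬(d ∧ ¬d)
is always true.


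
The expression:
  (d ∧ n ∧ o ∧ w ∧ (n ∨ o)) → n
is always true.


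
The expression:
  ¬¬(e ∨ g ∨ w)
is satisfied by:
  {e: True, w: True, g: True}
  {e: True, w: True, g: False}
  {e: True, g: True, w: False}
  {e: True, g: False, w: False}
  {w: True, g: True, e: False}
  {w: True, g: False, e: False}
  {g: True, w: False, e: False}


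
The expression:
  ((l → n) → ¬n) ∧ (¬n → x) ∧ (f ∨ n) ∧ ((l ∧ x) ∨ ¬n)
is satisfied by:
  {x: True, f: True, n: False}


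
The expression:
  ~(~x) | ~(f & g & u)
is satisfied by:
  {x: True, g: False, u: False, f: False}
  {x: False, g: False, u: False, f: False}
  {f: True, x: True, g: False, u: False}
  {f: True, x: False, g: False, u: False}
  {x: True, u: True, f: False, g: False}
  {u: True, f: False, g: False, x: False}
  {f: True, u: True, x: True, g: False}
  {f: True, u: True, x: False, g: False}
  {x: True, g: True, f: False, u: False}
  {g: True, f: False, u: False, x: False}
  {x: True, f: True, g: True, u: False}
  {f: True, g: True, x: False, u: False}
  {x: True, u: True, g: True, f: False}
  {u: True, g: True, f: False, x: False}
  {f: True, u: True, g: True, x: True}


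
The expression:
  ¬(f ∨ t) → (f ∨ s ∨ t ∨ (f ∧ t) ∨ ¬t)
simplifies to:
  True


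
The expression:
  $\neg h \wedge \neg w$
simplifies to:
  $\neg h \wedge \neg w$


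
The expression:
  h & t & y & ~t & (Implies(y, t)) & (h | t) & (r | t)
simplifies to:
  False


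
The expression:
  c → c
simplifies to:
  True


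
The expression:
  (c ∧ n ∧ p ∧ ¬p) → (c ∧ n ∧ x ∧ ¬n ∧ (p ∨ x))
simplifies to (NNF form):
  True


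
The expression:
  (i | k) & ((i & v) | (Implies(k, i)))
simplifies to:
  i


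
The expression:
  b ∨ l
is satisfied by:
  {b: True, l: True}
  {b: True, l: False}
  {l: True, b: False}


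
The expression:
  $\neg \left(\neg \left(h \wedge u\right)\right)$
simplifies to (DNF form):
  $h \wedge u$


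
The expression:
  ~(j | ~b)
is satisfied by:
  {b: True, j: False}


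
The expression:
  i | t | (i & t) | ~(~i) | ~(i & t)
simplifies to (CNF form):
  True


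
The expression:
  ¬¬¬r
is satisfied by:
  {r: False}


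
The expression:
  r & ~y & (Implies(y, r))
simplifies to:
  r & ~y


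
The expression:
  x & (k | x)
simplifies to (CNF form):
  x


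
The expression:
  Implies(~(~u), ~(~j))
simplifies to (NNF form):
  j | ~u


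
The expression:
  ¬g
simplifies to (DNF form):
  ¬g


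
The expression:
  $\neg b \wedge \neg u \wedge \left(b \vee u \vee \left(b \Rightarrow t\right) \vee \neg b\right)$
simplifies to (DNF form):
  $\neg b \wedge \neg u$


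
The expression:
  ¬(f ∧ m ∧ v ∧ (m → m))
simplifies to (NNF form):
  ¬f ∨ ¬m ∨ ¬v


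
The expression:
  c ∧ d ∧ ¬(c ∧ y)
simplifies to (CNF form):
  c ∧ d ∧ ¬y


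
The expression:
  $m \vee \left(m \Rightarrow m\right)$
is always true.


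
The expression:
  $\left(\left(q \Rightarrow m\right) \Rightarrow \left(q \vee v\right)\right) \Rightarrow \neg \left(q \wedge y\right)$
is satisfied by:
  {q: False, y: False}
  {y: True, q: False}
  {q: True, y: False}


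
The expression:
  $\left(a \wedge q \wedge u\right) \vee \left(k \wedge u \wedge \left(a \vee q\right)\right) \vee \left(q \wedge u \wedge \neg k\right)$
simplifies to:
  $u \wedge \left(a \vee q\right) \wedge \left(k \vee q\right)$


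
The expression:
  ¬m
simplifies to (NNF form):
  ¬m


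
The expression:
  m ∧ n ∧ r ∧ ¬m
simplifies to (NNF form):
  False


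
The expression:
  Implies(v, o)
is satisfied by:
  {o: True, v: False}
  {v: False, o: False}
  {v: True, o: True}


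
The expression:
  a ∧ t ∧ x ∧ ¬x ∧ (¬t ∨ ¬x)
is never true.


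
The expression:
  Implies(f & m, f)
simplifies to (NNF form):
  True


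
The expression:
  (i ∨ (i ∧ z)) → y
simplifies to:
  y ∨ ¬i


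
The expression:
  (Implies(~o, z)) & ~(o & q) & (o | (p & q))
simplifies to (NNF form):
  (o | p) & (o | q) & (o | z) & (~o | ~q)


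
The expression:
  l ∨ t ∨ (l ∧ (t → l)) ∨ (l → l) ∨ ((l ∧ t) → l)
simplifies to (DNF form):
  True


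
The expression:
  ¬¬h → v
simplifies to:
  v ∨ ¬h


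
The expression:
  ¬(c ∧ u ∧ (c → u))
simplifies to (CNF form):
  ¬c ∨ ¬u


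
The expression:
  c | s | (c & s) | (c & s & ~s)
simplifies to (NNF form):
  c | s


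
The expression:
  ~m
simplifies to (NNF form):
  ~m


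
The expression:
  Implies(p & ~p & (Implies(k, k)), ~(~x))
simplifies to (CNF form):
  True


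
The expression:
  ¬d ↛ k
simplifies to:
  k ∨ ¬d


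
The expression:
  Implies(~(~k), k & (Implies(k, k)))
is always true.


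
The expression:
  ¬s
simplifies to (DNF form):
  ¬s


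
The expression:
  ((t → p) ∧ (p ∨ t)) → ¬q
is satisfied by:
  {p: False, q: False}
  {q: True, p: False}
  {p: True, q: False}


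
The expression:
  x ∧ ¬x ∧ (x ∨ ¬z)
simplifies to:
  False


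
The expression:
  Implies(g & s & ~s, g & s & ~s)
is always true.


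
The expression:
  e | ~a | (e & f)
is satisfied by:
  {e: True, a: False}
  {a: False, e: False}
  {a: True, e: True}


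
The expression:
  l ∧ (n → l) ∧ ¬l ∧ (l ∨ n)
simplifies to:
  False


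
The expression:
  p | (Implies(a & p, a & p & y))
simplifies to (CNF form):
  True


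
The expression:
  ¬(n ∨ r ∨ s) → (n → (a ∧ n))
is always true.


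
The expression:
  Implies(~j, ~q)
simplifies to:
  j | ~q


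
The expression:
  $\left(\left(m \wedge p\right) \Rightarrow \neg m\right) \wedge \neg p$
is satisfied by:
  {p: False}


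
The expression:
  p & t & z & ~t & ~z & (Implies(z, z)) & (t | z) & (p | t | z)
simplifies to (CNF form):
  False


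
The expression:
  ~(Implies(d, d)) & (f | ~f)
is never true.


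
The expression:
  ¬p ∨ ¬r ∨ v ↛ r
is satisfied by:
  {p: False, r: False}
  {r: True, p: False}
  {p: True, r: False}


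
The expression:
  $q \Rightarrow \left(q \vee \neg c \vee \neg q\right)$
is always true.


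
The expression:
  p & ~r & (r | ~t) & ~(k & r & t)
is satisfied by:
  {p: True, r: False, t: False}


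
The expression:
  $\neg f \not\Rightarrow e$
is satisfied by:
  {e: False, f: False}


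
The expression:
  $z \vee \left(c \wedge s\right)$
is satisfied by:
  {z: True, s: True, c: True}
  {z: True, s: True, c: False}
  {z: True, c: True, s: False}
  {z: True, c: False, s: False}
  {s: True, c: True, z: False}


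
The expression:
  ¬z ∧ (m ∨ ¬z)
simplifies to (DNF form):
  ¬z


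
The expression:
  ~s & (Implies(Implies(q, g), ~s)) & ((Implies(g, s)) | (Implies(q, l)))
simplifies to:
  ~s & (l | ~g | ~q)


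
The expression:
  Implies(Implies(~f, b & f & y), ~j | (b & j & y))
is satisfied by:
  {b: True, y: True, j: False, f: False}
  {b: True, y: False, j: False, f: False}
  {y: True, f: False, b: False, j: False}
  {f: False, y: False, b: False, j: False}
  {f: True, b: True, y: True, j: False}
  {f: True, b: True, y: False, j: False}
  {f: True, y: True, b: False, j: False}
  {f: True, y: False, b: False, j: False}
  {j: True, b: True, y: True, f: False}
  {j: True, b: True, y: False, f: False}
  {j: True, y: True, b: False, f: False}
  {j: True, y: False, b: False, f: False}
  {f: True, j: True, b: True, y: True}


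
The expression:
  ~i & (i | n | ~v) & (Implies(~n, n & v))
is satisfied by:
  {n: True, i: False}


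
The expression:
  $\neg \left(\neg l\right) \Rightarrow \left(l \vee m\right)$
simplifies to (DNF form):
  $\text{True}$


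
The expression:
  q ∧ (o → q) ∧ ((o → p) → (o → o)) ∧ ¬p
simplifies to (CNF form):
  q ∧ ¬p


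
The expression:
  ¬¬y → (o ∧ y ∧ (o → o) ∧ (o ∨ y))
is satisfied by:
  {o: True, y: False}
  {y: False, o: False}
  {y: True, o: True}


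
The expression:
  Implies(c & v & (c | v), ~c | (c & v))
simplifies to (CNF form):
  True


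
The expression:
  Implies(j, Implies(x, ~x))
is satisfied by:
  {x: False, j: False}
  {j: True, x: False}
  {x: True, j: False}


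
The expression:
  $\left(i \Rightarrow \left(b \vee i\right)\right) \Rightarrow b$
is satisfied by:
  {b: True}


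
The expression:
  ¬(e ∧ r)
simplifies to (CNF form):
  ¬e ∨ ¬r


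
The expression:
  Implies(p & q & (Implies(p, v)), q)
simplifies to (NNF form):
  True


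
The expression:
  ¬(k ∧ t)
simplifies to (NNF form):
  ¬k ∨ ¬t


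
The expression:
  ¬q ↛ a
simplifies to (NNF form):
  a ∨ ¬q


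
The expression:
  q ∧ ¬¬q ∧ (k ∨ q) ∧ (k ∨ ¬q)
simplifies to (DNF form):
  k ∧ q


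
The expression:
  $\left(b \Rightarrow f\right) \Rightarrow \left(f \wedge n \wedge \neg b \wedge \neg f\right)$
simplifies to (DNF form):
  $b \wedge \neg f$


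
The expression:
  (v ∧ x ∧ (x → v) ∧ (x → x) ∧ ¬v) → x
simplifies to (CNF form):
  True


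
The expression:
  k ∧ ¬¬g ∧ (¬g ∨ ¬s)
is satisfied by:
  {g: True, k: True, s: False}


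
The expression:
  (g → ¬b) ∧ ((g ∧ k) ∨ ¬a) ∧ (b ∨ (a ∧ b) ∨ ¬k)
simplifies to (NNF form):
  ¬a ∧ (b ∨ ¬k) ∧ (¬b ∨ ¬g)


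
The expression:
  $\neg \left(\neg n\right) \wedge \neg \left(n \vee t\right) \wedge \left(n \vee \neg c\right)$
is never true.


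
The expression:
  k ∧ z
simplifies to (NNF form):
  k ∧ z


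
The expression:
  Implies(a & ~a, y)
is always true.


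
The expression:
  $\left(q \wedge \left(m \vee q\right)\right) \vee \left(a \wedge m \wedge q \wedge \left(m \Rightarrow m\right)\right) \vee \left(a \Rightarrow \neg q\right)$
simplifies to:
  $\text{True}$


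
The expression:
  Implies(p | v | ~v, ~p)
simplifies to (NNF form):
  ~p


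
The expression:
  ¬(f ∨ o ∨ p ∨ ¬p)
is never true.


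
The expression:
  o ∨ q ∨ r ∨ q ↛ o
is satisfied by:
  {r: True, q: True, o: True}
  {r: True, q: True, o: False}
  {r: True, o: True, q: False}
  {r: True, o: False, q: False}
  {q: True, o: True, r: False}
  {q: True, o: False, r: False}
  {o: True, q: False, r: False}


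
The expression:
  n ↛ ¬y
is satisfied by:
  {y: True, n: True}


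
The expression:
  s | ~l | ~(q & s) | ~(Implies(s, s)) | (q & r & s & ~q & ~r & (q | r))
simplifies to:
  True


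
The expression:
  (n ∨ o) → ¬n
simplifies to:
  ¬n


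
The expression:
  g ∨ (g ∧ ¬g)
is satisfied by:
  {g: True}


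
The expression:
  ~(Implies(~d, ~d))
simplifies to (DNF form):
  False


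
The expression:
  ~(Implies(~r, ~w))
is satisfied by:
  {w: True, r: False}


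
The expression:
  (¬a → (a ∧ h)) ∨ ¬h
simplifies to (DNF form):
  a ∨ ¬h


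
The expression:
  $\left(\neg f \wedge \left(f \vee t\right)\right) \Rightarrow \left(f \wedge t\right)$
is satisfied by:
  {f: True, t: False}
  {t: False, f: False}
  {t: True, f: True}
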